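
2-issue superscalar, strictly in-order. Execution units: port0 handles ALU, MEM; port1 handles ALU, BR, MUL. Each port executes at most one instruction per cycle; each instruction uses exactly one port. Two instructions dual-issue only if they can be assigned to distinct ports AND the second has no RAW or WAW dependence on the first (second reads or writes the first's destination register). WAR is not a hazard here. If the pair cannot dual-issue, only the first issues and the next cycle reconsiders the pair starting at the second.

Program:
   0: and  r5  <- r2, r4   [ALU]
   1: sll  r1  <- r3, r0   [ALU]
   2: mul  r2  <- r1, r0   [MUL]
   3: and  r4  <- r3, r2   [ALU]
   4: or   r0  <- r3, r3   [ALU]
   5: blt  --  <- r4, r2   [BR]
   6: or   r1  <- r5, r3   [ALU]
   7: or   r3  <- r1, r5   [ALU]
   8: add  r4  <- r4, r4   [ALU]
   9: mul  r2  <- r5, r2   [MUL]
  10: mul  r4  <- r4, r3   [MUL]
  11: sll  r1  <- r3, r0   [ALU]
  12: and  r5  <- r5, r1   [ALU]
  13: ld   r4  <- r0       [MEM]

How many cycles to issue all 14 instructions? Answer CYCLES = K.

#0 head=0: and;sll i0+i1 2-wide
#1 head=2: mul i2 RAW r2
#2 head=3: and;or i3+i4 2-wide
#3 head=5: blt;or i5+i6 2-wide
#4 head=7: or;add i7+i8 2-wide
#5 head=9: mul i9 no-port MUL/MUL
#6 head=10: mul;sll i10+i11 2-wide
#7 head=12: and;ld i12+i13 2-wide

CYCLES = 8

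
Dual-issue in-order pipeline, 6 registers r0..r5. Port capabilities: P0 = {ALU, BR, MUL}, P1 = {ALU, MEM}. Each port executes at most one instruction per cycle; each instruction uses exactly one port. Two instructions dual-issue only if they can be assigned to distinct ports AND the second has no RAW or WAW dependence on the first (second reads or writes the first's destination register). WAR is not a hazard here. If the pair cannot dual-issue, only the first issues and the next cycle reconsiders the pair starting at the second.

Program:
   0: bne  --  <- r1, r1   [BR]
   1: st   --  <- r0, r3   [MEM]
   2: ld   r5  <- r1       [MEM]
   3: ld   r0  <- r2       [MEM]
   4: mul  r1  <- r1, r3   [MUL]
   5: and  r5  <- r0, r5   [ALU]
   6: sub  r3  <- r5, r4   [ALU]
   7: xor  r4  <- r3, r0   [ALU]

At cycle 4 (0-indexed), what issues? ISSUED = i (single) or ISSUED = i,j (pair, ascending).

c0: i0/i1 bne+st  2-wide
c1: i2 ld  no-port MEM/MEM
c2: i3/i4 ld+mul  2-wide
c3: i5 and  RAW r5
c4: i6 sub  RAW r3
c5: i7 xor  tail

ISSUED = 6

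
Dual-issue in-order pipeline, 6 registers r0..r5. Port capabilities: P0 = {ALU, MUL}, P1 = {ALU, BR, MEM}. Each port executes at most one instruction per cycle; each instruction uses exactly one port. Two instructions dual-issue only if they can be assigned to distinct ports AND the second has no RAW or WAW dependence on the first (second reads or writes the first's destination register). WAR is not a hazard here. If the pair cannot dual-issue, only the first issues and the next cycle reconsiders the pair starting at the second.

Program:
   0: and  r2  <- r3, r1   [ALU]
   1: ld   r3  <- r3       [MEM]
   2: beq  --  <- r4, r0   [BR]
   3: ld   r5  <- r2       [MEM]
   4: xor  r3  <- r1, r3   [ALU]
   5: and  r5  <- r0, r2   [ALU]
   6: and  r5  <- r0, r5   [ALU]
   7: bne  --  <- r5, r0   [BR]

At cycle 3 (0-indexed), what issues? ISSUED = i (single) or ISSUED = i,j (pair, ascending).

ISSUED = 5

[0] i0/i1  and+ld  -- dual
[1] i2  beq  -- no-port BR/MEM
[2] i3/i4  ld+xor  -- dual
[3] i5  and  -- RAW+WAW r5
[4] i6  and  -- RAW r5
[5] i7  bne  -- tail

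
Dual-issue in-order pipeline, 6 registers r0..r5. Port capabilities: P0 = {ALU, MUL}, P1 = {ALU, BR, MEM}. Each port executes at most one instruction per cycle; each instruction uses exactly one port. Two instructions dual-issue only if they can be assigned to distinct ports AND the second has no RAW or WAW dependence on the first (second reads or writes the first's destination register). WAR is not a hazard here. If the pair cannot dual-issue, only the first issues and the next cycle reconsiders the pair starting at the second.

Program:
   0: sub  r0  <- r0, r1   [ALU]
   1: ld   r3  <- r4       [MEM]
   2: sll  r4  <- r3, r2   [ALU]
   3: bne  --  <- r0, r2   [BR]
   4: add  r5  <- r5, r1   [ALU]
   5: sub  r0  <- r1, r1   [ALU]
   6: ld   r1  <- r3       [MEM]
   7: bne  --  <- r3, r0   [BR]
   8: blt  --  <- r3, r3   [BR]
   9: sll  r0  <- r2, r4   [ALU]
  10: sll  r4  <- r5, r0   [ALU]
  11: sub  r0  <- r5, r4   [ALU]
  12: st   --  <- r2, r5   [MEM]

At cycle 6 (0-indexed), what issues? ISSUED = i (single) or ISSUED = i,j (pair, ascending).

ISSUED = 10

0. sub.ALU/ld.MEM @i0+i1  | pair
1. sll.ALU/bne.BR @i2+i3  | pair
2. add.ALU/sub.ALU @i4+i5  | pair
3. ld.MEM @i6  | no-port MEM/BR
4. bne.BR @i7  | no-port BR/BR
5. blt.BR/sll.ALU @i8+i9  | pair
6. sll.ALU @i10  | RAW r4
7. sub.ALU/st.MEM @i11+i12  | pair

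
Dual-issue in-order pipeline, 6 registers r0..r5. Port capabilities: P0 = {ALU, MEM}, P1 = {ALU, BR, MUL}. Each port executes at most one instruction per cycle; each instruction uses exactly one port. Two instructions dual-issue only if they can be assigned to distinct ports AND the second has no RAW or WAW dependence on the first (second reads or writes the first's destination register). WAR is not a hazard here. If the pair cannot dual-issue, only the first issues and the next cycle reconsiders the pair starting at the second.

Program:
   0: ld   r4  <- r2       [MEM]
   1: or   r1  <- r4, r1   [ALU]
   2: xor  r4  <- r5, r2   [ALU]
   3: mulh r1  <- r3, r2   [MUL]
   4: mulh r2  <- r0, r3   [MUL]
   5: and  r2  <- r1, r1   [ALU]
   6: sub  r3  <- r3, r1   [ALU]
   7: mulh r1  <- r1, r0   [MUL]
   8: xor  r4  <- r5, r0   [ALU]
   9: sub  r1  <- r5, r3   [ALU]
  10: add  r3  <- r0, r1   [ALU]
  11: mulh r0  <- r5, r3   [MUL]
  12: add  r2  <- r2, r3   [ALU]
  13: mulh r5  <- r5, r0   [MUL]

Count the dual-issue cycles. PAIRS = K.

PAIRS = 4

[0] i0  ld.MEM  -- RAW r4
[1] i1,i2  or.ALU/xor.ALU  -- 2-wide
[2] i3  mulh.MUL  -- no-port MUL/MUL
[3] i4  mulh.MUL  -- WAW r2
[4] i5,i6  and.ALU/sub.ALU  -- 2-wide
[5] i7,i8  mulh.MUL/xor.ALU  -- 2-wide
[6] i9  sub.ALU  -- RAW r1
[7] i10  add.ALU  -- RAW r3
[8] i11,i12  mulh.MUL/add.ALU  -- 2-wide
[9] i13  mulh.MUL  -- tail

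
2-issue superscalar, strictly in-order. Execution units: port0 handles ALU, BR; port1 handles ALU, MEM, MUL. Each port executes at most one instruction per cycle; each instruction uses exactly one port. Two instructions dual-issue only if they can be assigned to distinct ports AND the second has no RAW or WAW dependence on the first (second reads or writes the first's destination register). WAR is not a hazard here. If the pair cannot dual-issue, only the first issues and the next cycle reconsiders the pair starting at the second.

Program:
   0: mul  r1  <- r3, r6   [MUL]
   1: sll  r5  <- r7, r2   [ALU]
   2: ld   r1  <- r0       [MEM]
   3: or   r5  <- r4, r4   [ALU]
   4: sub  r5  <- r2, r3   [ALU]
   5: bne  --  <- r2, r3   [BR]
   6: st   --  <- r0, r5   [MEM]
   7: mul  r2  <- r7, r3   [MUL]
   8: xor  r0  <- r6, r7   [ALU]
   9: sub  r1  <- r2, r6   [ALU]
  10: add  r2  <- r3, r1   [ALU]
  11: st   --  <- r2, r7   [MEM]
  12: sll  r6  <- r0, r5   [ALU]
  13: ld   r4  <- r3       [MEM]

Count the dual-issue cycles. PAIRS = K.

0. mul;sll @i0+i1  | pair
1. ld;or @i2+i3  | pair
2. sub;bne @i4+i5  | pair
3. st @i6  | no-port MEM/MUL
4. mul;xor @i7+i8  | pair
5. sub @i9  | RAW r1
6. add @i10  | RAW r2
7. st;sll @i11+i12  | pair
8. ld @i13  | tail

PAIRS = 5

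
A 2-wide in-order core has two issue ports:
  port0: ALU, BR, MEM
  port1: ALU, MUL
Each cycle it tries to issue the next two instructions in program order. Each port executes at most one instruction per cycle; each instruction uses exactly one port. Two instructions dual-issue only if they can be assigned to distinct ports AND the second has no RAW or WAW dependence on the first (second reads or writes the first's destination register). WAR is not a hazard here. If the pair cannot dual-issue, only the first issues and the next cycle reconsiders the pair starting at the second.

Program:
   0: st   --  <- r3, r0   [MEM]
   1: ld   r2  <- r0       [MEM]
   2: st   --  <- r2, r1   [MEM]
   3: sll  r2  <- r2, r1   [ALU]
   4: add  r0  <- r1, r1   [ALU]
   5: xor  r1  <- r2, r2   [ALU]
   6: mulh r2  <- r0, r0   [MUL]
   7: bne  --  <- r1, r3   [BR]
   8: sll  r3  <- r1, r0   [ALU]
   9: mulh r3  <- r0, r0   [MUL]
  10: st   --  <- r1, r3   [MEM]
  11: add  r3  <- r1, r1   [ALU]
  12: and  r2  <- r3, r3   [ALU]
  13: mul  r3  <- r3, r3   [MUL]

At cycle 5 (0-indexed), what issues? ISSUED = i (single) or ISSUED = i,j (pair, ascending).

t=0 i0:st.MEM ; no-port MEM/MEM
t=1 i1:ld.MEM ; no-port MEM/MEM
t=2 i2+i3:st.MEM+sll.ALU ; 2-wide
t=3 i4+i5:add.ALU+xor.ALU ; 2-wide
t=4 i6+i7:mulh.MUL+bne.BR ; 2-wide
t=5 i8:sll.ALU ; WAW r3
t=6 i9:mulh.MUL ; RAW r3
t=7 i10+i11:st.MEM+add.ALU ; 2-wide
t=8 i12+i13:and.ALU+mul.MUL ; 2-wide

ISSUED = 8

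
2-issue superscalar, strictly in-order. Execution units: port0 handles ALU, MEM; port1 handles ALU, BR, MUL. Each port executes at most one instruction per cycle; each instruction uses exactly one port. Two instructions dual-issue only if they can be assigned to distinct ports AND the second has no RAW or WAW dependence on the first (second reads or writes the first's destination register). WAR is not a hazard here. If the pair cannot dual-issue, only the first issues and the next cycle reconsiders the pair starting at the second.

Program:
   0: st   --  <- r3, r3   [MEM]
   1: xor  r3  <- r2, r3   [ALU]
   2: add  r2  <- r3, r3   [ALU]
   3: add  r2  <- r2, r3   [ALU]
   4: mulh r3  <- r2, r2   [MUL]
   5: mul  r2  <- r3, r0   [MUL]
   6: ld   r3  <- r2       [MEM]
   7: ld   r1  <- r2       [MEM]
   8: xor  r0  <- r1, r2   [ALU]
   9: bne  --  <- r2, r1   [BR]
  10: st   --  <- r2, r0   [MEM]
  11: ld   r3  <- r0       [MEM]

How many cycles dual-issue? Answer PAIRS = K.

PAIRS = 2

c0: i0,i1 st.MEM+xor.ALU  2-wide
c1: i2 add.ALU  RAW+WAW r2
c2: i3 add.ALU  RAW r2
c3: i4 mulh.MUL  no-port MUL/MUL
c4: i5 mul.MUL  RAW r2
c5: i6 ld.MEM  no-port MEM/MEM
c6: i7 ld.MEM  RAW r1
c7: i8,i9 xor.ALU+bne.BR  2-wide
c8: i10 st.MEM  no-port MEM/MEM
c9: i11 ld.MEM  tail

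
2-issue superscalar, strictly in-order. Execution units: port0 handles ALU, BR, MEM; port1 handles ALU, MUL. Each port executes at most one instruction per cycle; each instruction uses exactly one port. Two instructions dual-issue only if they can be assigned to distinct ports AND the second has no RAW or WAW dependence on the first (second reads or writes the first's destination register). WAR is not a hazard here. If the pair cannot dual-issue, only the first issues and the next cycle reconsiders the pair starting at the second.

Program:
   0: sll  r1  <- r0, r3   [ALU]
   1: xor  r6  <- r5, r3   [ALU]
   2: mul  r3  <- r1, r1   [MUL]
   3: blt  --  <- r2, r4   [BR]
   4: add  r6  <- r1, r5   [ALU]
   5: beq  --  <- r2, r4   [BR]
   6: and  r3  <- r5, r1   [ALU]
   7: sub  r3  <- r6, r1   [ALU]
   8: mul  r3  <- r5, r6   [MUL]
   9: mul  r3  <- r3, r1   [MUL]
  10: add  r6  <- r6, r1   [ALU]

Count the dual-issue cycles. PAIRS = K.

PAIRS = 4

t=0 i0,i1:sll+xor ; dual
t=1 i2,i3:mul+blt ; dual
t=2 i4,i5:add+beq ; dual
t=3 i6:and ; WAW r3
t=4 i7:sub ; WAW r3
t=5 i8:mul ; no-port MUL/MUL
t=6 i9,i10:mul+add ; dual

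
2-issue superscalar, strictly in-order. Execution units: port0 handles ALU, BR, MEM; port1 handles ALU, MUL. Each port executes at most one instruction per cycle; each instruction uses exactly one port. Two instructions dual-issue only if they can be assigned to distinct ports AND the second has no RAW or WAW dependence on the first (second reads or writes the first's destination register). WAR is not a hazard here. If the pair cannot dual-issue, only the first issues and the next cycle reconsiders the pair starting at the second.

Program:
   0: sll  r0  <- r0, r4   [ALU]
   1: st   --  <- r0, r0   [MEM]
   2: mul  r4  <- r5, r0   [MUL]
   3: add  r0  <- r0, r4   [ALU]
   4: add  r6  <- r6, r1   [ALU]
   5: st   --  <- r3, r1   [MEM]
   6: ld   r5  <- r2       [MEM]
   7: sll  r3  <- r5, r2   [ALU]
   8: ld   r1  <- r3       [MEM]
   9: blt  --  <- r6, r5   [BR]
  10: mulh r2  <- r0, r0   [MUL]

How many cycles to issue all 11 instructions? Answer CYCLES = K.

0. sll @i0  | RAW r0
1. st mul @i1+i2  | dual
2. add add @i3+i4  | dual
3. st @i5  | no-port MEM/MEM
4. ld @i6  | RAW r5
5. sll @i7  | RAW r3
6. ld @i8  | no-port MEM/BR
7. blt mulh @i9+i10  | dual

CYCLES = 8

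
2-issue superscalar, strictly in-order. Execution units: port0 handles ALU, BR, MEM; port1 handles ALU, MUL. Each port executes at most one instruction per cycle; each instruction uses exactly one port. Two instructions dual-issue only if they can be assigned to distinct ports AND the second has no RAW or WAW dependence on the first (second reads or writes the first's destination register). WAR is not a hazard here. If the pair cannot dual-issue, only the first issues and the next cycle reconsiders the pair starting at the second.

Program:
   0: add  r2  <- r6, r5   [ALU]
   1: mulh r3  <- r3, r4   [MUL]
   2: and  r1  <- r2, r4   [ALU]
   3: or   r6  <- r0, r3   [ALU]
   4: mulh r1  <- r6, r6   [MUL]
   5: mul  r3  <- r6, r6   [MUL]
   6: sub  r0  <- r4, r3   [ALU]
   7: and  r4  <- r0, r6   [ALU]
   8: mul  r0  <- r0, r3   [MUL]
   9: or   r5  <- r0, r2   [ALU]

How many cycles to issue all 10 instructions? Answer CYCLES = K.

CYCLES = 7

t=0 i0/i1:add.ALU+mulh.MUL ; 2-wide
t=1 i2/i3:and.ALU+or.ALU ; 2-wide
t=2 i4:mulh.MUL ; no-port MUL/MUL
t=3 i5:mul.MUL ; RAW r3
t=4 i6:sub.ALU ; RAW r0
t=5 i7/i8:and.ALU+mul.MUL ; 2-wide
t=6 i9:or.ALU ; tail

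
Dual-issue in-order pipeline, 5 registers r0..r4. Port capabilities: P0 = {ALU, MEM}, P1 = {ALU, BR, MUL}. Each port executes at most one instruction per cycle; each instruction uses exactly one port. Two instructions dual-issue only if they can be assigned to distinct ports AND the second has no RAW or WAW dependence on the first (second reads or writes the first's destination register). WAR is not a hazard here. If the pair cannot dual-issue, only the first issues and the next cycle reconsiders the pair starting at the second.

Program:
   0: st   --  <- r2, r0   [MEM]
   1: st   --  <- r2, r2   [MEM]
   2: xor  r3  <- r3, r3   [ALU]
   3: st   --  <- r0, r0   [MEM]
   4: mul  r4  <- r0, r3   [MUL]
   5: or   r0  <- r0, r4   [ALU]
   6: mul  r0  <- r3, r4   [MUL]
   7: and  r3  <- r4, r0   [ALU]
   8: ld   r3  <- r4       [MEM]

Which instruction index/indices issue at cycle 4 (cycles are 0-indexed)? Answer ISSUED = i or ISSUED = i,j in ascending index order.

[0] i0  st  -- no-port MEM/MEM
[1] i1+i2  st xor  -- pair
[2] i3+i4  st mul  -- pair
[3] i5  or  -- WAW r0
[4] i6  mul  -- RAW r0
[5] i7  and  -- WAW r3
[6] i8  ld  -- tail

ISSUED = 6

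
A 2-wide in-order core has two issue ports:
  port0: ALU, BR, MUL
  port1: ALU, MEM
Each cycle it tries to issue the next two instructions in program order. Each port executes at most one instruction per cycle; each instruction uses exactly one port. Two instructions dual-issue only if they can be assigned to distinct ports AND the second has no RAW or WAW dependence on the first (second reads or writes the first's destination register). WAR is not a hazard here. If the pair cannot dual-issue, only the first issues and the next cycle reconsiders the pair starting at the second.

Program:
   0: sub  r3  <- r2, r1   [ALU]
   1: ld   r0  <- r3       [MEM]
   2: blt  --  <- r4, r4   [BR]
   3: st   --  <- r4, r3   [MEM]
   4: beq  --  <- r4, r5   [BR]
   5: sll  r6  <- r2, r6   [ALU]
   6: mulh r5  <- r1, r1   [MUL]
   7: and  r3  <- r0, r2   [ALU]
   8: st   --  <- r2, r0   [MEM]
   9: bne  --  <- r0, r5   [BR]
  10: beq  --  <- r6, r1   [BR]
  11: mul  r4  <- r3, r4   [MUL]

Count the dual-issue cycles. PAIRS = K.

  cy0 -> i0 (sub) RAW r3
  cy1 -> i1/i2 (ld/blt) 2-wide
  cy2 -> i3/i4 (st/beq) 2-wide
  cy3 -> i5/i6 (sll/mulh) 2-wide
  cy4 -> i7/i8 (and/st) 2-wide
  cy5 -> i9 (bne) no-port BR/BR
  cy6 -> i10 (beq) no-port BR/MUL
  cy7 -> i11 (mul) tail

PAIRS = 4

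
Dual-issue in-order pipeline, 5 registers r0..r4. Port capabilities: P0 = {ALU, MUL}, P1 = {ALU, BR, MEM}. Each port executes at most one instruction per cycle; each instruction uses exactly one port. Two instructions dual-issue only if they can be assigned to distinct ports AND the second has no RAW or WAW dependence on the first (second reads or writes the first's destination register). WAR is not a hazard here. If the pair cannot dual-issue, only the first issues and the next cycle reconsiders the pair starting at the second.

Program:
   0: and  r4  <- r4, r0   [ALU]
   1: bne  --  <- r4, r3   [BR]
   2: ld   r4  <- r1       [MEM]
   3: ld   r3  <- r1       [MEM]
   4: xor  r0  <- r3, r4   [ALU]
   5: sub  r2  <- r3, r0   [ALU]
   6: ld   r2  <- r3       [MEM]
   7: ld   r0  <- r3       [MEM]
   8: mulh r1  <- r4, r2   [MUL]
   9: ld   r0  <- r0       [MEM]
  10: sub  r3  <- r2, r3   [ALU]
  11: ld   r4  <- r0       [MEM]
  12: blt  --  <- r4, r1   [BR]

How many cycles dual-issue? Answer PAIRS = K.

0. and.ALU @i0  | RAW r4
1. bne.BR @i1  | no-port BR/MEM
2. ld.MEM @i2  | no-port MEM/MEM
3. ld.MEM @i3  | RAW r3
4. xor.ALU @i4  | RAW r0
5. sub.ALU @i5  | WAW r2
6. ld.MEM @i6  | no-port MEM/MEM
7. ld.MEM+mulh.MUL @i7+i8  | dual
8. ld.MEM+sub.ALU @i9+i10  | dual
9. ld.MEM @i11  | no-port MEM/BR
10. blt.BR @i12  | tail

PAIRS = 2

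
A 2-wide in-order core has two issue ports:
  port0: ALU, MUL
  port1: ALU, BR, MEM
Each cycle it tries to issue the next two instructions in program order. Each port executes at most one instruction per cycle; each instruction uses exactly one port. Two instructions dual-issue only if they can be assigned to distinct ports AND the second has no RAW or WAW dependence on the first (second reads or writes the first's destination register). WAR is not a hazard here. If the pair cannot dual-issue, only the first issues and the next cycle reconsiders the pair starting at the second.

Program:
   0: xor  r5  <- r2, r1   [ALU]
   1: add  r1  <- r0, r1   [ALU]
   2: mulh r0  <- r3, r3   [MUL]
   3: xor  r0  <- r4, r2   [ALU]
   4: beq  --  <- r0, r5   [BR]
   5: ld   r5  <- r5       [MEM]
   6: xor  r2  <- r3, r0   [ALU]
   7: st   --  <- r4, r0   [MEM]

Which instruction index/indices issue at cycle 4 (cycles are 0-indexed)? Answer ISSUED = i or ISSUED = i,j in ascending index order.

ISSUED = 5,6

0. xor.ALU add.ALU @i0/i1  | pair
1. mulh.MUL @i2  | WAW r0
2. xor.ALU @i3  | RAW r0
3. beq.BR @i4  | no-port BR/MEM
4. ld.MEM xor.ALU @i5/i6  | pair
5. st.MEM @i7  | tail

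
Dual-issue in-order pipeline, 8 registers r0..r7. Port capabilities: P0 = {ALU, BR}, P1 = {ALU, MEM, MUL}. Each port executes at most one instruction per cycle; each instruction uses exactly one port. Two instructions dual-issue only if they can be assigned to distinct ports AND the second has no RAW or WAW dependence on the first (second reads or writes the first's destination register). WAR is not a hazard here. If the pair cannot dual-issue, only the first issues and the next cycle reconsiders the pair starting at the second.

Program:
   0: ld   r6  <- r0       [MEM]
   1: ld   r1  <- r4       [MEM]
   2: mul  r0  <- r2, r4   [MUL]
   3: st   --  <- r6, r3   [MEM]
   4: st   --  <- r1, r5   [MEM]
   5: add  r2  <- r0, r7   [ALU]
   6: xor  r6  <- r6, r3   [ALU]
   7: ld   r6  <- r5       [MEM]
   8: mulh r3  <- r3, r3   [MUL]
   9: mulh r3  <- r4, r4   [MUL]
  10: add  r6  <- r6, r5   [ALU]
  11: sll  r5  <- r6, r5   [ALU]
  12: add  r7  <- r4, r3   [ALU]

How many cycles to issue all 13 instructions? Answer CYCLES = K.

#0 head=0: ld.MEM i0 no-port MEM/MEM
#1 head=1: ld.MEM i1 no-port MEM/MUL
#2 head=2: mul.MUL i2 no-port MUL/MEM
#3 head=3: st.MEM i3 no-port MEM/MEM
#4 head=4: st.MEM+add.ALU i4+i5 dual
#5 head=6: xor.ALU i6 WAW r6
#6 head=7: ld.MEM i7 no-port MEM/MUL
#7 head=8: mulh.MUL i8 no-port MUL/MUL
#8 head=9: mulh.MUL+add.ALU i9+i10 dual
#9 head=11: sll.ALU+add.ALU i11+i12 dual

CYCLES = 10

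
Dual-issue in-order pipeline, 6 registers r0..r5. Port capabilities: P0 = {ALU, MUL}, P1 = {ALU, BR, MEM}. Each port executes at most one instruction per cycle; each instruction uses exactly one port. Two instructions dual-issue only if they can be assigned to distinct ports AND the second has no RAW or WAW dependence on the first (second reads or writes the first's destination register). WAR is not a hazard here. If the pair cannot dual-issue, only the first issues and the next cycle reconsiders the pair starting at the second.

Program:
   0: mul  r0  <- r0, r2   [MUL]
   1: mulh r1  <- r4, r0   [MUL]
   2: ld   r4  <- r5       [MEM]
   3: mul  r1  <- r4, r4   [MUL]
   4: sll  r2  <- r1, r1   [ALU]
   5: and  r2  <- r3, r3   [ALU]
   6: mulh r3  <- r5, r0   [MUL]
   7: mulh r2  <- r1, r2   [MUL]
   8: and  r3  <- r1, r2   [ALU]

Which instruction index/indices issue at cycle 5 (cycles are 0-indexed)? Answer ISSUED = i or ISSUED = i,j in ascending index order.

ISSUED = 7

#0 head=0: mul.MUL i0 no-port MUL/MUL
#1 head=1: mulh.MUL;ld.MEM i1,i2 2-wide
#2 head=3: mul.MUL i3 RAW r1
#3 head=4: sll.ALU i4 WAW r2
#4 head=5: and.ALU;mulh.MUL i5,i6 2-wide
#5 head=7: mulh.MUL i7 RAW r2
#6 head=8: and.ALU i8 tail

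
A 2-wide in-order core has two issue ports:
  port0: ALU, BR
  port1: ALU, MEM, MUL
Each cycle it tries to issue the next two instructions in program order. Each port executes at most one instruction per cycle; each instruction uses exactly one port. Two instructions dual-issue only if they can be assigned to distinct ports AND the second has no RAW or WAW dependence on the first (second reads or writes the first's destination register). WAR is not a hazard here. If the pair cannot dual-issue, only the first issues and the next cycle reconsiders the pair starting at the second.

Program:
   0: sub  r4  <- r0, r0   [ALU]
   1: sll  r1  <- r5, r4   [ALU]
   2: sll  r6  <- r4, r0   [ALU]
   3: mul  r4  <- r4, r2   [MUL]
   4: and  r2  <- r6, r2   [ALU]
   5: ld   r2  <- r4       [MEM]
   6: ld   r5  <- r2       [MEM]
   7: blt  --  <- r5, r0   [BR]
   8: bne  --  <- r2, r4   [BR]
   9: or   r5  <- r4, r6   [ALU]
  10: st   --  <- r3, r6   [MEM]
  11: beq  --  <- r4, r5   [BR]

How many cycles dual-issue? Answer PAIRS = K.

[0] i0  sub.ALU  -- RAW r4
[1] i1/i2  sll.ALU/sll.ALU  -- dual
[2] i3/i4  mul.MUL/and.ALU  -- dual
[3] i5  ld.MEM  -- no-port MEM/MEM
[4] i6  ld.MEM  -- RAW r5
[5] i7  blt.BR  -- no-port BR/BR
[6] i8/i9  bne.BR/or.ALU  -- dual
[7] i10/i11  st.MEM/beq.BR  -- dual

PAIRS = 4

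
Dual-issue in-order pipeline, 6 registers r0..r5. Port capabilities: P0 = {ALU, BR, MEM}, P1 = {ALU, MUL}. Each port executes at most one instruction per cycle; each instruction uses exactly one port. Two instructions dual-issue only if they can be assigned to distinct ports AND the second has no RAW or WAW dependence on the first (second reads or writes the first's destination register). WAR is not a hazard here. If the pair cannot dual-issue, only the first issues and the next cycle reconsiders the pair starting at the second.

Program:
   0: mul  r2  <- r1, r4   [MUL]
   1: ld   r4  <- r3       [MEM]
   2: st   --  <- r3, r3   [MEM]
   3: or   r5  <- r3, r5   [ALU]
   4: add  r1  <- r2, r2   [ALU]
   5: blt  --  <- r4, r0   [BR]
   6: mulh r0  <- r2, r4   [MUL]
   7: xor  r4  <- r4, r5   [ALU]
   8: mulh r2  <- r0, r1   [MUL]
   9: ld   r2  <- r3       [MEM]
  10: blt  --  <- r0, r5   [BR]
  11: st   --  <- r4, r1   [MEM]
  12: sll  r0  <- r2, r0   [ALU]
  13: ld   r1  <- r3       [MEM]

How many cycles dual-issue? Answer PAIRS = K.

  cy0 -> i0,i1 (mul ld) dual
  cy1 -> i2,i3 (st or) dual
  cy2 -> i4,i5 (add blt) dual
  cy3 -> i6,i7 (mulh xor) dual
  cy4 -> i8 (mulh) WAW r2
  cy5 -> i9 (ld) no-port MEM/BR
  cy6 -> i10 (blt) no-port BR/MEM
  cy7 -> i11,i12 (st sll) dual
  cy8 -> i13 (ld) tail

PAIRS = 5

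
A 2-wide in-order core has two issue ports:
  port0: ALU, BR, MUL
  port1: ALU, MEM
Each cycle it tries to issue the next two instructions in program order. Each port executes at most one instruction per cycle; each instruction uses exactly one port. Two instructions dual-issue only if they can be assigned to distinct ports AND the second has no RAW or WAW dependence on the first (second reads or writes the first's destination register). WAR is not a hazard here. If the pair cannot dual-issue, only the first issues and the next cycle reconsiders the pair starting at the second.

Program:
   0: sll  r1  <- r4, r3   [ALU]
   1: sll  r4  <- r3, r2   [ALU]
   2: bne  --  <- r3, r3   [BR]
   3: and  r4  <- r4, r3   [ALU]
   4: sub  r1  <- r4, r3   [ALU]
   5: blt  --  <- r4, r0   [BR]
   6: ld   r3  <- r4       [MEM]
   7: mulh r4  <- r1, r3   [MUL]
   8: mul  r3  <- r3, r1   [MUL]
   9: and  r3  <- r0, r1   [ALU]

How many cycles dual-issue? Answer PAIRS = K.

PAIRS = 3

[0] i0&i1  sll;sll  -- dual
[1] i2&i3  bne;and  -- dual
[2] i4&i5  sub;blt  -- dual
[3] i6  ld  -- RAW r3
[4] i7  mulh  -- no-port MUL/MUL
[5] i8  mul  -- WAW r3
[6] i9  and  -- tail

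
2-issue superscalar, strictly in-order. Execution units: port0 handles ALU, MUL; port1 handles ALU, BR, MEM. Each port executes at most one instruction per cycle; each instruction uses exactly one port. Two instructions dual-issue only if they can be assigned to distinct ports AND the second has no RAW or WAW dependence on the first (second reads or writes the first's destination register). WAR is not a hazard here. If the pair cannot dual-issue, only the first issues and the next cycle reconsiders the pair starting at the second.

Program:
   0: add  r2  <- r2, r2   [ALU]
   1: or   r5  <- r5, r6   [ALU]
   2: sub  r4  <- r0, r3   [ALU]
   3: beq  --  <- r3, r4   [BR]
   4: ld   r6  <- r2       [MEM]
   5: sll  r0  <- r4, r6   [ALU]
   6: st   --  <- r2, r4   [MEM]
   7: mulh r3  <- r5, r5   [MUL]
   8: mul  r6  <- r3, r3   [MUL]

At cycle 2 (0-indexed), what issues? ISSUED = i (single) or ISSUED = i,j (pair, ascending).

ISSUED = 3

[0] i0,i1  add or  -- pair
[1] i2  sub  -- RAW r4
[2] i3  beq  -- no-port BR/MEM
[3] i4  ld  -- RAW r6
[4] i5,i6  sll st  -- pair
[5] i7  mulh  -- no-port MUL/MUL
[6] i8  mul  -- tail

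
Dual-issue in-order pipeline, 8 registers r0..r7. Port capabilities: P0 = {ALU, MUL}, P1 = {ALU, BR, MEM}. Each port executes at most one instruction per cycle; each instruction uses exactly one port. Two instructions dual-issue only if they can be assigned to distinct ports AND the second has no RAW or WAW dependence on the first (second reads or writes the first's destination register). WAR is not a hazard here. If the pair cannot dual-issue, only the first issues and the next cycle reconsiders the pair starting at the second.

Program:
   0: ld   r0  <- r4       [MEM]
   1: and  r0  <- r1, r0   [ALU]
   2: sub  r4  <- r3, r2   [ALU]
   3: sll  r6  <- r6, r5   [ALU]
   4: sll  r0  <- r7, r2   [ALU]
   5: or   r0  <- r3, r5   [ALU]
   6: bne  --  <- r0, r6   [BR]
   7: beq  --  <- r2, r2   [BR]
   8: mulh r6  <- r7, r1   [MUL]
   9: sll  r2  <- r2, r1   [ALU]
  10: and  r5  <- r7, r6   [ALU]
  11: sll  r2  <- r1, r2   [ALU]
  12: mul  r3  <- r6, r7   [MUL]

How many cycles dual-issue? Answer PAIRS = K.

#0 head=0: ld.MEM i0 RAW+WAW r0
#1 head=1: and.ALU+sub.ALU i1/i2 pair
#2 head=3: sll.ALU+sll.ALU i3/i4 pair
#3 head=5: or.ALU i5 RAW r0
#4 head=6: bne.BR i6 no-port BR/BR
#5 head=7: beq.BR+mulh.MUL i7/i8 pair
#6 head=9: sll.ALU+and.ALU i9/i10 pair
#7 head=11: sll.ALU+mul.MUL i11/i12 pair

PAIRS = 5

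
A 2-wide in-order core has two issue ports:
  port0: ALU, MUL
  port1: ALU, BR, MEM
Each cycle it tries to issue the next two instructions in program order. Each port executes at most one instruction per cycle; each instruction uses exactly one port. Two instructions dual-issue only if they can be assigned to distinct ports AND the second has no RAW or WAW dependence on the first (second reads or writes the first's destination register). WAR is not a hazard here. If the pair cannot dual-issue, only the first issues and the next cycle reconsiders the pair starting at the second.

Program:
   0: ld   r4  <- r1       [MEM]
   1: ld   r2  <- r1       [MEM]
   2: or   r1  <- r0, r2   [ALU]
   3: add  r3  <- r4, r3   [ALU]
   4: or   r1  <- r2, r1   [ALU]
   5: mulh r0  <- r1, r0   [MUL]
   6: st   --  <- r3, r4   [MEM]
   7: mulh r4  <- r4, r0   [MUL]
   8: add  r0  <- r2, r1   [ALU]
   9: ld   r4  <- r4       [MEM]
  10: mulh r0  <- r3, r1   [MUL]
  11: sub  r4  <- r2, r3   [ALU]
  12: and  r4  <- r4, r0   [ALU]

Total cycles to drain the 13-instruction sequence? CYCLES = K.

c0: i0 ld  no-port MEM/MEM
c1: i1 ld  RAW r2
c2: i2&i3 or/add  pair
c3: i4 or  RAW r1
c4: i5&i6 mulh/st  pair
c5: i7&i8 mulh/add  pair
c6: i9&i10 ld/mulh  pair
c7: i11 sub  RAW+WAW r4
c8: i12 and  tail

CYCLES = 9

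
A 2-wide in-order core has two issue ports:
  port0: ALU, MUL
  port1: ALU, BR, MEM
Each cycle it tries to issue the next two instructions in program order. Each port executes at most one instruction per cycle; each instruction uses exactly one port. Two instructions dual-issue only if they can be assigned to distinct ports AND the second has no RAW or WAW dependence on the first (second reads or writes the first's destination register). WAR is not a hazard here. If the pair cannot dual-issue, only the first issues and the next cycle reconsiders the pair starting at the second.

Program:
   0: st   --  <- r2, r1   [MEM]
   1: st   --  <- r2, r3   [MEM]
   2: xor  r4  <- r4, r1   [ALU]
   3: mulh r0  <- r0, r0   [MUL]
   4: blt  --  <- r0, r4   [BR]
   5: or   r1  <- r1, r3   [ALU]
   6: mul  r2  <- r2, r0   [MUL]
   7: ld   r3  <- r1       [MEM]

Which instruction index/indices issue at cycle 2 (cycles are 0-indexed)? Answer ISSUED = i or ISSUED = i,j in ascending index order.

ISSUED = 3

0. st.MEM @i0  | no-port MEM/MEM
1. st.MEM+xor.ALU @i1/i2  | dual
2. mulh.MUL @i3  | RAW r0
3. blt.BR+or.ALU @i4/i5  | dual
4. mul.MUL+ld.MEM @i6/i7  | dual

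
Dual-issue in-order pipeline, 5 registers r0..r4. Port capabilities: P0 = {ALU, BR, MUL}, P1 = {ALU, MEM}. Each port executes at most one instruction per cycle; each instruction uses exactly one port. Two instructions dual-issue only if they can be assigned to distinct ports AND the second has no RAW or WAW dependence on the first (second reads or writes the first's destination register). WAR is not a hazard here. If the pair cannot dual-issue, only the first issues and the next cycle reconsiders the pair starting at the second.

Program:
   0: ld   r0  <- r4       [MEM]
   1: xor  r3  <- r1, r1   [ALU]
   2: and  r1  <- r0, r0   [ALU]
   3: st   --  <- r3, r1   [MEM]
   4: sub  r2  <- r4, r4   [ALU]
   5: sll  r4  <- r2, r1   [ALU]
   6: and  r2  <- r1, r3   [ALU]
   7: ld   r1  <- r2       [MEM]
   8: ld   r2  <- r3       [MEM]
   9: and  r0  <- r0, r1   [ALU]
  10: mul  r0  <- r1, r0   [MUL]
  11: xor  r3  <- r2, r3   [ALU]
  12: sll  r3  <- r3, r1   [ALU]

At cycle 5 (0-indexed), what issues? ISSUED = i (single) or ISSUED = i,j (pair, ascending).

ISSUED = 8,9

  cy0 -> i0,i1 (ld.MEM/xor.ALU) dual
  cy1 -> i2 (and.ALU) RAW r1
  cy2 -> i3,i4 (st.MEM/sub.ALU) dual
  cy3 -> i5,i6 (sll.ALU/and.ALU) dual
  cy4 -> i7 (ld.MEM) no-port MEM/MEM
  cy5 -> i8,i9 (ld.MEM/and.ALU) dual
  cy6 -> i10,i11 (mul.MUL/xor.ALU) dual
  cy7 -> i12 (sll.ALU) tail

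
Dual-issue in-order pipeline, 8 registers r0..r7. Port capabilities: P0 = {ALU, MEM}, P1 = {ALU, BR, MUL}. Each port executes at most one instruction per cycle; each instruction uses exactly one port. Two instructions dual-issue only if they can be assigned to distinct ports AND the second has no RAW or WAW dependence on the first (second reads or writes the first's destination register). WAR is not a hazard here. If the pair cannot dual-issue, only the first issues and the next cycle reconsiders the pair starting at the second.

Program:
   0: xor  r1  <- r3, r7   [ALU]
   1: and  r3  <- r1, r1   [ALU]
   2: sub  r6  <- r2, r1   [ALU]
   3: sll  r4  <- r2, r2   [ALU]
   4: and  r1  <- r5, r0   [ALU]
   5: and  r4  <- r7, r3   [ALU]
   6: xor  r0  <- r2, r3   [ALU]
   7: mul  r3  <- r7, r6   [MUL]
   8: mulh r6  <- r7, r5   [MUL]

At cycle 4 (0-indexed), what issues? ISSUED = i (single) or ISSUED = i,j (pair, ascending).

ISSUED = 7

#0 head=0: xor i0 RAW r1
#1 head=1: and sub i1,i2 pair
#2 head=3: sll and i3,i4 pair
#3 head=5: and xor i5,i6 pair
#4 head=7: mul i7 no-port MUL/MUL
#5 head=8: mulh i8 tail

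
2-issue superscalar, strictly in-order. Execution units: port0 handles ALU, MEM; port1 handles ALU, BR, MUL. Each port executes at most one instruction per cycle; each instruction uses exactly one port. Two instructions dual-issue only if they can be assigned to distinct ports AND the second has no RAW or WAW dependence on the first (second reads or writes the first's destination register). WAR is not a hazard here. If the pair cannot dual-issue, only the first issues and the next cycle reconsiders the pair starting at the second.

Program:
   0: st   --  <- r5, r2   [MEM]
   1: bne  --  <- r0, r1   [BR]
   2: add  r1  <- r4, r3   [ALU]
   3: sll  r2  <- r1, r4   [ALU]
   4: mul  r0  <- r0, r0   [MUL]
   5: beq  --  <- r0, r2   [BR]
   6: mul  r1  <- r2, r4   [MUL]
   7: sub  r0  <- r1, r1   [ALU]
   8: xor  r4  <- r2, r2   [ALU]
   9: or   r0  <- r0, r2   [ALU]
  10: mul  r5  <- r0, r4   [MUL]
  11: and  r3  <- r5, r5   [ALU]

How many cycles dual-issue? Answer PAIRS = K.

PAIRS = 3

#0 head=0: st.MEM+bne.BR i0,i1 dual
#1 head=2: add.ALU i2 RAW r1
#2 head=3: sll.ALU+mul.MUL i3,i4 dual
#3 head=5: beq.BR i5 no-port BR/MUL
#4 head=6: mul.MUL i6 RAW r1
#5 head=7: sub.ALU+xor.ALU i7,i8 dual
#6 head=9: or.ALU i9 RAW r0
#7 head=10: mul.MUL i10 RAW r5
#8 head=11: and.ALU i11 tail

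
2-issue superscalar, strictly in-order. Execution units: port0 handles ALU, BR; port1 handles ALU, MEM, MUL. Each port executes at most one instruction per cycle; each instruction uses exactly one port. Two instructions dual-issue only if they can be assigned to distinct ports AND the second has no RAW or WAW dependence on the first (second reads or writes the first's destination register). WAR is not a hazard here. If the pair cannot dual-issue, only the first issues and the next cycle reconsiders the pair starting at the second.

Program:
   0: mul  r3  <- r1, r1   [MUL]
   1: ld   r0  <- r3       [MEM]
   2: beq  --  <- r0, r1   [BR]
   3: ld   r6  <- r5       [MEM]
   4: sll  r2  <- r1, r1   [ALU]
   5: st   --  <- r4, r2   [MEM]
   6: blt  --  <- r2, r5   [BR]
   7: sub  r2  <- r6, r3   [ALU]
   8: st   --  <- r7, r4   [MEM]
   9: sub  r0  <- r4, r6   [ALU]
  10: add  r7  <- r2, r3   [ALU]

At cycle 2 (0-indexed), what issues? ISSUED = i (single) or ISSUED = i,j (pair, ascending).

ISSUED = 2,3

#0 head=0: mul.MUL i0 no-port MUL/MEM
#1 head=1: ld.MEM i1 RAW r0
#2 head=2: beq.BR/ld.MEM i2&i3 2-wide
#3 head=4: sll.ALU i4 RAW r2
#4 head=5: st.MEM/blt.BR i5&i6 2-wide
#5 head=7: sub.ALU/st.MEM i7&i8 2-wide
#6 head=9: sub.ALU/add.ALU i9&i10 2-wide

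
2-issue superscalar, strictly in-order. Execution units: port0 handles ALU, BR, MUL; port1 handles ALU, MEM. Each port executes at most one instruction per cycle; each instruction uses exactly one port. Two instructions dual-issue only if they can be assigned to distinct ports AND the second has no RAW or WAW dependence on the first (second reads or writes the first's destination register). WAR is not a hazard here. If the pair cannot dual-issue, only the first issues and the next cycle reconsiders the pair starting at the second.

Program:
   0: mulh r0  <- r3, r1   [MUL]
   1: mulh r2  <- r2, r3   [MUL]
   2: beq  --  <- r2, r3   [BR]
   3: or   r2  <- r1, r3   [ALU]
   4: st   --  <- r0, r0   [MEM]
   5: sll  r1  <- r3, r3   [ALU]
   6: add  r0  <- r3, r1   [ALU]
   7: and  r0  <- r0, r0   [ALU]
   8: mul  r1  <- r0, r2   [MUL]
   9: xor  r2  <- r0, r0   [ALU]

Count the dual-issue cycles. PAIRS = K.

#0 head=0: mulh.MUL i0 no-port MUL/MUL
#1 head=1: mulh.MUL i1 no-port MUL/BR
#2 head=2: beq.BR+or.ALU i2&i3 pair
#3 head=4: st.MEM+sll.ALU i4&i5 pair
#4 head=6: add.ALU i6 RAW+WAW r0
#5 head=7: and.ALU i7 RAW r0
#6 head=8: mul.MUL+xor.ALU i8&i9 pair

PAIRS = 3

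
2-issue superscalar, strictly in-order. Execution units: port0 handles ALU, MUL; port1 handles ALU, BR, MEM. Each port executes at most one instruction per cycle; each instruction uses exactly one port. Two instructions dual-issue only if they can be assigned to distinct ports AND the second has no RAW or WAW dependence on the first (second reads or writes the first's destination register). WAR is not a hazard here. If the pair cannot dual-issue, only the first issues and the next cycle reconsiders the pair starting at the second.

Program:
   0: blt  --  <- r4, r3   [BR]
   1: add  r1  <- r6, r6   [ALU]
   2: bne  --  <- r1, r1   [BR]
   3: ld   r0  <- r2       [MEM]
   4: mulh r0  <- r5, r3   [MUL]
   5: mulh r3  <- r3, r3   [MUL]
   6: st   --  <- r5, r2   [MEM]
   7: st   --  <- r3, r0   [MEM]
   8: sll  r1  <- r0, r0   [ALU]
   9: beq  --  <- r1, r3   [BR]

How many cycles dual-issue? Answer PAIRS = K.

PAIRS = 3

c0: i0,i1 blt/add  dual
c1: i2 bne  no-port BR/MEM
c2: i3 ld  WAW r0
c3: i4 mulh  no-port MUL/MUL
c4: i5,i6 mulh/st  dual
c5: i7,i8 st/sll  dual
c6: i9 beq  tail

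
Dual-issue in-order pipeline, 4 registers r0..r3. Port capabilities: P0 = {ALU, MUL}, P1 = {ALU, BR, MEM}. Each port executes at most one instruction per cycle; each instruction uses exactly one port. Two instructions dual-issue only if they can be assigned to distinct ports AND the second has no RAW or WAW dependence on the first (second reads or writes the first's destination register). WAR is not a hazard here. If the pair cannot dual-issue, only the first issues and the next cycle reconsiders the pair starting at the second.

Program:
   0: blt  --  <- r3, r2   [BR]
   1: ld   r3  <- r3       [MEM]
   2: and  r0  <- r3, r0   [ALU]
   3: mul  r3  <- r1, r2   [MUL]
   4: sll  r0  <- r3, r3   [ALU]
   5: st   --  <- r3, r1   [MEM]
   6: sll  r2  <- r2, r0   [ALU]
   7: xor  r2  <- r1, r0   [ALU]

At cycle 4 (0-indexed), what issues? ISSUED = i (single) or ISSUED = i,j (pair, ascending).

ISSUED = 6

  cy0 -> i0 (blt.BR) no-port BR/MEM
  cy1 -> i1 (ld.MEM) RAW r3
  cy2 -> i2&i3 (and.ALU+mul.MUL) dual
  cy3 -> i4&i5 (sll.ALU+st.MEM) dual
  cy4 -> i6 (sll.ALU) WAW r2
  cy5 -> i7 (xor.ALU) tail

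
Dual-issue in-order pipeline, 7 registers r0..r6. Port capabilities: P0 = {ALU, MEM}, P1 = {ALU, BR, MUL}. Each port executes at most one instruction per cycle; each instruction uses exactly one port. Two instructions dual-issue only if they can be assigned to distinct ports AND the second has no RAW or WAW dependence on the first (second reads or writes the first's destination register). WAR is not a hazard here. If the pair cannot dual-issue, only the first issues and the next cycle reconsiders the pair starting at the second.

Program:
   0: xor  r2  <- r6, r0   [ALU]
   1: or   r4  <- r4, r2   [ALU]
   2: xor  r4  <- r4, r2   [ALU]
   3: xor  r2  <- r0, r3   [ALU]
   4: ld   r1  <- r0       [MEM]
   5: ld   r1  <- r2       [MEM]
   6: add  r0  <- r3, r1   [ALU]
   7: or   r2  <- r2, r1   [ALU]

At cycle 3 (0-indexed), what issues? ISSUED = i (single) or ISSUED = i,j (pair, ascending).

  cy0 -> i0 (xor.ALU) RAW r2
  cy1 -> i1 (or.ALU) RAW+WAW r4
  cy2 -> i2/i3 (xor.ALU;xor.ALU) dual
  cy3 -> i4 (ld.MEM) no-port MEM/MEM
  cy4 -> i5 (ld.MEM) RAW r1
  cy5 -> i6/i7 (add.ALU;or.ALU) dual

ISSUED = 4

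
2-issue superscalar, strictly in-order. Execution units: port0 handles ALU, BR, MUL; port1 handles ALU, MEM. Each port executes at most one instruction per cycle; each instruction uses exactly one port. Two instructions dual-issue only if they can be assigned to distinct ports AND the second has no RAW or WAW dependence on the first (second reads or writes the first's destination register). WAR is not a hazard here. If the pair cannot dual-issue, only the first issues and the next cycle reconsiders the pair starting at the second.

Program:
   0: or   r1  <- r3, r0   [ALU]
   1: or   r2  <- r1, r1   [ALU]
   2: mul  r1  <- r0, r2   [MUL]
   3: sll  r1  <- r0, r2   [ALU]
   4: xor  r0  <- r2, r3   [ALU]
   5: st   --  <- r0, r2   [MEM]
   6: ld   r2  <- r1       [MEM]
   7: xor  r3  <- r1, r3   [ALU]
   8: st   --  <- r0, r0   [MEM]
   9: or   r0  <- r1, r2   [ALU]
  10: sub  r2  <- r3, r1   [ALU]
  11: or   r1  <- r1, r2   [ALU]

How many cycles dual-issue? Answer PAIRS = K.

PAIRS = 3

  cy0 -> i0 (or) RAW r1
  cy1 -> i1 (or) RAW r2
  cy2 -> i2 (mul) WAW r1
  cy3 -> i3/i4 (sll xor) dual
  cy4 -> i5 (st) no-port MEM/MEM
  cy5 -> i6/i7 (ld xor) dual
  cy6 -> i8/i9 (st or) dual
  cy7 -> i10 (sub) RAW r2
  cy8 -> i11 (or) tail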